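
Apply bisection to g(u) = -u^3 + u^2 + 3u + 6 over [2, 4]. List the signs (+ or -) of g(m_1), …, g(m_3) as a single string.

-++

midpoint 3: g = -3 < 0 → [2, 3]
midpoint 2.5: g = 4.125 > 0 → [2.5, 3]
midpoint 2.75: g = 1.015625 > 0 → [2.75, 3]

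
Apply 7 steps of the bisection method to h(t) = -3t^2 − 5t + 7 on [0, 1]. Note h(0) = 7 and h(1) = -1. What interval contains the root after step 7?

[0.90625, 0.9140625]

h(0.5) = 3.75 > 0, so the root lies in [0.5, 1]
h(0.75) = 1.5625 > 0, so the root lies in [0.75, 1]
h(0.875) = 0.328125 > 0, so the root lies in [0.875, 1]
h(0.9375) = -0.3242 < 0, so the root lies in [0.875, 0.9375]
h(0.90625) = 0.0049 > 0, so the root lies in [0.90625, 0.9375]
h(0.921875) = -0.1589 < 0, so the root lies in [0.90625, 0.921875]
h(0.9140625) = -0.0768 < 0, so the root lies in [0.90625, 0.9140625]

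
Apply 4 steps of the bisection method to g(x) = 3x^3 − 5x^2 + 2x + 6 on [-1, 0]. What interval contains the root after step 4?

[-0.8125, -0.75]

x = -0.5 gives g = 3.375, positive; keep [-1, -0.5]
x = -0.75 gives g = 0.421875, positive; keep [-1, -0.75]
x = -0.875 gives g = -1.587891, negative; keep [-0.875, -0.75]
x = -0.8125 gives g = -0.5349, negative; keep [-0.8125, -0.75]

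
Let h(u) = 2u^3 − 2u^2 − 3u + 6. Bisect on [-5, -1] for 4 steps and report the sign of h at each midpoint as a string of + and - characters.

midpoint -3: h = -57 < 0 → [-3, -1]
midpoint -2: h = -12 < 0 → [-2, -1]
midpoint -1.5: h = -0.75 < 0 → [-1.5, -1]
midpoint -1.25: h = 2.7188 > 0 → [-1.5, -1.25]

---+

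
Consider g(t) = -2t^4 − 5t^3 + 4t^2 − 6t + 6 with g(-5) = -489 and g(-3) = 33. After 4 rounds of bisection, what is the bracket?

t = -4 gives g = -98, negative; keep [-4, -3]
t = -3.5 gives g = -9.75, negative; keep [-3.5, -3]
t = -3.25 gives g = 16.257812, positive; keep [-3.5, -3.25]
t = -3.375 gives g = 4.5366, positive; keep [-3.5, -3.375]

[-3.5, -3.375]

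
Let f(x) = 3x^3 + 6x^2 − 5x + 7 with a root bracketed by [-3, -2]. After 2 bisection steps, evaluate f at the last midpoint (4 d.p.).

3.7344

midpoint -2.5: f = 10.125 > 0 → [-3, -2.5]
midpoint -2.75: f = 3.734375 > 0 → [-3, -2.75]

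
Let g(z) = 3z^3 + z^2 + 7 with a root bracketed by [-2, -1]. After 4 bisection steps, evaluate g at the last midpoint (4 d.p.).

m = -1.5, g(m) = -0.875 (−); new bracket [-1.5, -1]
m = -1.25, g(m) = 2.703125 (+); new bracket [-1.5, -1.25]
m = -1.375, g(m) = 1.091797 (+); new bracket [-1.5, -1.375]
m = -1.4375, g(m) = 0.155 (+); new bracket [-1.5, -1.4375]

0.1550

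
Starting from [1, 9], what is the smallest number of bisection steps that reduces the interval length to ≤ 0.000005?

21

Width after n steps is 8/2^n. Need 2^n ≥ 8/0.000005 = 1600000.
2^20 = 1048576 < 1600000 ≤ 2^21 = 2097152, so n = 21.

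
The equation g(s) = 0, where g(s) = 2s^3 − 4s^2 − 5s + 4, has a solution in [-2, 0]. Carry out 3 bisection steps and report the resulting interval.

midpoint -1: g = 3 > 0 → [-2, -1]
midpoint -1.5: g = -4.25 < 0 → [-1.5, -1]
midpoint -1.25: g = 0.09375 > 0 → [-1.5, -1.25]

[-1.5, -1.25]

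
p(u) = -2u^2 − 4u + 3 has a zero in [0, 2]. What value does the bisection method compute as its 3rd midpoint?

0.75

p(1) = -3 < 0, so the root lies in [0, 1]
p(0.5) = 0.5 > 0, so the root lies in [0.5, 1]
p(0.75) = -1.125 < 0, so the root lies in [0.5, 0.75]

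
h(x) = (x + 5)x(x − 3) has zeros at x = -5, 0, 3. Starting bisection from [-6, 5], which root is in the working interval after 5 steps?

m = -0.5, h(m) = 7.875 (+); new bracket [-6, -0.5]
m = -3.25, h(m) = 35.546875 (+); new bracket [-6, -3.25]
m = -4.625, h(m) = 13.224609 (+); new bracket [-6, -4.625]
m = -5.3125, h(m) = -13.8 (−); new bracket [-5.3125, -4.625]
m = -4.96875, h(m) = 1.2373 (+); new bracket [-5.3125, -4.96875]

-5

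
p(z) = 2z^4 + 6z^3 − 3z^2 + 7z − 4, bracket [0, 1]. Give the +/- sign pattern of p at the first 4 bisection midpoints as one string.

p(0.5) = -0.375 < 0, so the root lies in [0.5, 1]
p(0.75) = 2.726562 > 0, so the root lies in [0.5, 0.75]
p(0.625) = 0.973145 > 0, so the root lies in [0.5, 0.625]
p(0.5625) = 0.2564 > 0, so the root lies in [0.5, 0.5625]

-+++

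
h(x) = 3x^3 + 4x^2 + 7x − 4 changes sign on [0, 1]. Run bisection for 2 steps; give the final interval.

[0.25, 0.5]

h(0.5) = 0.875 > 0, so the root lies in [0, 0.5]
h(0.25) = -1.953125 < 0, so the root lies in [0.25, 0.5]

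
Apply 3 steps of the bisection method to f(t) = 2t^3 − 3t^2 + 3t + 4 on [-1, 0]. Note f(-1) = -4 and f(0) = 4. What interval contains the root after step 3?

[-0.75, -0.625]

midpoint -0.5: f = 1.5 > 0 → [-1, -0.5]
midpoint -0.75: f = -0.78125 < 0 → [-0.75, -0.5]
midpoint -0.625: f = 0.464844 > 0 → [-0.75, -0.625]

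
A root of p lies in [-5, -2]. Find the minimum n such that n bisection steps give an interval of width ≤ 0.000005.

20

Width after n steps is 3/2^n. Need 2^n ≥ 3/0.000005 = 600000.
2^19 = 524288 < 600000 ≤ 2^20 = 1048576, so n = 20.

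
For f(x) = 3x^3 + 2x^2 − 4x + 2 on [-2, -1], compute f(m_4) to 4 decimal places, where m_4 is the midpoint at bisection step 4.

0.0291

x = -1.5 gives f = 2.375, positive; keep [-2, -1.5]
x = -1.75 gives f = -0.953125, negative; keep [-1.75, -1.5]
x = -1.625 gives f = 0.908203, positive; keep [-1.75, -1.625]
x = -1.6875 gives f = 0.0291, positive; keep [-1.75, -1.6875]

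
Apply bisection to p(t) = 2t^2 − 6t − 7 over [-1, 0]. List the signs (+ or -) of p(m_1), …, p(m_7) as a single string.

---++-+

midpoint -0.5: p = -3.5 < 0 → [-1, -0.5]
midpoint -0.75: p = -1.375 < 0 → [-1, -0.75]
midpoint -0.875: p = -0.21875 < 0 → [-1, -0.875]
midpoint -0.9375: p = 0.3828 > 0 → [-0.9375, -0.875]
midpoint -0.90625: p = 0.0801 > 0 → [-0.90625, -0.875]
midpoint -0.890625: p = -0.0698 < 0 → [-0.90625, -0.890625]
midpoint -0.8984375: p = 0.005 > 0 → [-0.8984375, -0.890625]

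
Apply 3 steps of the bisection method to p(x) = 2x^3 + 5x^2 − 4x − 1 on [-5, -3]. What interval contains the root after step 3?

x = -4 gives p = -33, negative; keep [-4, -3]
x = -3.5 gives p = -11.5, negative; keep [-3.5, -3]
x = -3.25 gives p = -3.84375, negative; keep [-3.25, -3]

[-3.25, -3]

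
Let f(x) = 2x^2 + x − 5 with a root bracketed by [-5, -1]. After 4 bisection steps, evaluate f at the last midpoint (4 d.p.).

midpoint -3: f = 10 > 0 → [-3, -1]
midpoint -2: f = 1 > 0 → [-2, -1]
midpoint -1.5: f = -2 < 0 → [-2, -1.5]
midpoint -1.75: f = -0.625 < 0 → [-2, -1.75]

-0.6250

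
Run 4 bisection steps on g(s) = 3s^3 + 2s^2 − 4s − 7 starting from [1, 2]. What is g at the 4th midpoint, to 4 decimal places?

0.2942

m = 1.5, g(m) = 1.625 (+); new bracket [1, 1.5]
m = 1.25, g(m) = -3.015625 (−); new bracket [1.25, 1.5]
m = 1.375, g(m) = -0.919922 (−); new bracket [1.375, 1.5]
m = 1.4375, g(m) = 0.2942 (+); new bracket [1.375, 1.4375]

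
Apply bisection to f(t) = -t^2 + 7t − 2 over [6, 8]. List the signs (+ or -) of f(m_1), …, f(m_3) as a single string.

-+-

t = 7 gives f = -2, negative; keep [6, 7]
t = 6.5 gives f = 1.25, positive; keep [6.5, 7]
t = 6.75 gives f = -0.3125, negative; keep [6.5, 6.75]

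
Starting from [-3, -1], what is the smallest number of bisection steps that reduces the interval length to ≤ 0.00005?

Width after n steps is 2/2^n. Need 2^n ≥ 2/0.00005 = 40000.
2^15 = 32768 < 40000 ≤ 2^16 = 65536, so n = 16.

16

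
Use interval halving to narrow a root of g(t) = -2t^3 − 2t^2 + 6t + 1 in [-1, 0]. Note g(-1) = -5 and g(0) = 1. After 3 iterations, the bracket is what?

t = -0.5 gives g = -2.25, negative; keep [-0.5, 0]
t = -0.25 gives g = -0.59375, negative; keep [-0.25, 0]
t = -0.125 gives g = 0.222656, positive; keep [-0.25, -0.125]

[-0.25, -0.125]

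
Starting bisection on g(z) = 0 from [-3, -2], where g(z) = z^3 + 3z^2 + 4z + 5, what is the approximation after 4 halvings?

m = -2.5, g(m) = -1.875 (−); new bracket [-2.5, -2]
m = -2.25, g(m) = -0.203125 (−); new bracket [-2.25, -2]
m = -2.125, g(m) = 0.451172 (+); new bracket [-2.25, -2.125]
m = -2.1875, g(m) = 0.1379 (+); new bracket [-2.25, -2.1875]

-2.1875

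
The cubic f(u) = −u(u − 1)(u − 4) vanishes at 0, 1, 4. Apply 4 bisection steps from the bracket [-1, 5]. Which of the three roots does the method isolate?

4

midpoint 2: f = 4 > 0 → [2, 5]
midpoint 3.5: f = 4.375 > 0 → [3.5, 5]
midpoint 4.25: f = -3.453125 < 0 → [3.5, 4.25]
midpoint 3.875: f = 1.3926 > 0 → [3.875, 4.25]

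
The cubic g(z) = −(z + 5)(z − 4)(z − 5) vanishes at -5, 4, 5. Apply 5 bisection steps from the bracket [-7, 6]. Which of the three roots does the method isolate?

midpoint -0.5: g = -111.375 < 0 → [-7, -0.5]
midpoint -3.75: g = -84.765625 < 0 → [-7, -3.75]
midpoint -5.375: g = 36.474609 > 0 → [-5.375, -3.75]
midpoint -4.5625: g = -35.822 < 0 → [-5.375, -4.5625]
midpoint -4.96875: g = -2.794 < 0 → [-5.375, -4.96875]

-5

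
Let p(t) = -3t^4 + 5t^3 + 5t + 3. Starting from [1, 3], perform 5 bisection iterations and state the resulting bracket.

p(2) = 5 > 0, so the root lies in [2, 3]
p(2.5) = -23.5625 < 0, so the root lies in [2, 2.5]
p(2.25) = -5.683594 < 0, so the root lies in [2, 2.25]
p(2.125) = 0.4309 > 0, so the root lies in [2.125, 2.25]
p(2.1875) = -2.418 < 0, so the root lies in [2.125, 2.1875]

[2.125, 2.1875]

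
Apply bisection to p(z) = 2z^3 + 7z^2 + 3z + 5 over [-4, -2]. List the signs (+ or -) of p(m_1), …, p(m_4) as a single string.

midpoint -3: p = 5 > 0 → [-4, -3]
midpoint -3.5: p = -5.5 < 0 → [-3.5, -3]
midpoint -3.25: p = 0.53125 > 0 → [-3.5, -3.25]
midpoint -3.375: p = -2.2773 < 0 → [-3.375, -3.25]

+-+-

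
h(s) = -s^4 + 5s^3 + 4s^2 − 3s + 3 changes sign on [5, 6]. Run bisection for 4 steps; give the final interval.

s = 5.5 gives h = 24.3125, positive; keep [5.5, 6]
s = 5.75 gives h = -24.582031, negative; keep [5.5, 5.75]
s = 5.625 gives h = 1.450928, positive; keep [5.625, 5.75]
s = 5.6875 gives h = -11.1563, negative; keep [5.625, 5.6875]

[5.625, 5.6875]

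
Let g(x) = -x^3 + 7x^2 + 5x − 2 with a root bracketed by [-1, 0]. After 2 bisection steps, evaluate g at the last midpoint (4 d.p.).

-1.3906

g(-0.5) = -2.625 < 0, so the root lies in [-1, -0.5]
g(-0.75) = -1.390625 < 0, so the root lies in [-1, -0.75]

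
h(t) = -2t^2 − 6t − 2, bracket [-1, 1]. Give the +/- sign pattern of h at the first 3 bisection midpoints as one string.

midpoint 0: h = -2 < 0 → [-1, 0]
midpoint -0.5: h = 0.5 > 0 → [-0.5, 0]
midpoint -0.25: h = -0.625 < 0 → [-0.5, -0.25]

-+-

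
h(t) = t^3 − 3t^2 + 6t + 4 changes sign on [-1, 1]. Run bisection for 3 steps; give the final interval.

[-0.75, -0.5]

midpoint 0: h = 4 > 0 → [-1, 0]
midpoint -0.5: h = 0.125 > 0 → [-1, -0.5]
midpoint -0.75: h = -2.609375 < 0 → [-0.75, -0.5]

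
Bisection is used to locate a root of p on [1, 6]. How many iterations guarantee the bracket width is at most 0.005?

Width after n steps is 5/2^n. Need 2^n ≥ 5/0.005 = 1000.
2^9 = 512 < 1000 ≤ 2^10 = 1024, so n = 10.

10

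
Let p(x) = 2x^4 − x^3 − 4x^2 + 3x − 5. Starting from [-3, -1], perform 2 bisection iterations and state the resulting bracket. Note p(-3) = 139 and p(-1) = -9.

p(-2) = 13 > 0, so the root lies in [-2, -1]
p(-1.5) = -5 < 0, so the root lies in [-2, -1.5]

[-2, -1.5]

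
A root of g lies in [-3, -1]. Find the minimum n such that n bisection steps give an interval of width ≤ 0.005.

9

Width after n steps is 2/2^n. Need 2^n ≥ 2/0.005 = 400.
2^8 = 256 < 400 ≤ 2^9 = 512, so n = 9.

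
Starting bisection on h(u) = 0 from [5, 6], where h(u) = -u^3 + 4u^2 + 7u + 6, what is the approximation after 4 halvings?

5.4375

midpoint 5.5: h = -0.875 < 0 → [5, 5.5]
midpoint 5.25: h = 8.296875 > 0 → [5.25, 5.5]
midpoint 5.375: h = 3.900391 > 0 → [5.375, 5.5]
midpoint 5.4375: h = 1.5608 > 0 → [5.4375, 5.5]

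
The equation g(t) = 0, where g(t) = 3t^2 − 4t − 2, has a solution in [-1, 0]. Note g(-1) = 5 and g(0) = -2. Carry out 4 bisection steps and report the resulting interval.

[-0.4375, -0.375]

g(-0.5) = 0.75 > 0, so the root lies in [-0.5, 0]
g(-0.25) = -0.8125 < 0, so the root lies in [-0.5, -0.25]
g(-0.375) = -0.078125 < 0, so the root lies in [-0.5, -0.375]
g(-0.4375) = 0.3242 > 0, so the root lies in [-0.4375, -0.375]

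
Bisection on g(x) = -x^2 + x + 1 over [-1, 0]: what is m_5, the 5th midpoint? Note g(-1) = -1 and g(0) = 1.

-0.59375

g(-0.5) = 0.25 > 0, so the root lies in [-1, -0.5]
g(-0.75) = -0.3125 < 0, so the root lies in [-0.75, -0.5]
g(-0.625) = -0.015625 < 0, so the root lies in [-0.625, -0.5]
g(-0.5625) = 0.1211 > 0, so the root lies in [-0.625, -0.5625]
g(-0.59375) = 0.0537 > 0, so the root lies in [-0.625, -0.59375]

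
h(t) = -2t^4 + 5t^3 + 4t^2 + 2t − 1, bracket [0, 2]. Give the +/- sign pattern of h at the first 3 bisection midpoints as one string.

++-

m = 1, h(m) = 8 (+); new bracket [0, 1]
m = 0.5, h(m) = 1.5 (+); new bracket [0, 0.5]
m = 0.25, h(m) = -0.179688 (−); new bracket [0.25, 0.5]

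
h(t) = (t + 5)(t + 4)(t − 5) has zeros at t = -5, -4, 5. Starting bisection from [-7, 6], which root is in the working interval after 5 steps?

m = -0.5, h(m) = -86.625 (−); new bracket [-0.5, 6]
m = 2.75, h(m) = -117.703125 (−); new bracket [2.75, 6]
m = 4.375, h(m) = -49.072266 (−); new bracket [4.375, 6]
m = 5.1875, h(m) = 17.5496 (+); new bracket [4.375, 5.1875]
m = 4.78125, h(m) = -18.7888 (−); new bracket [4.78125, 5.1875]

5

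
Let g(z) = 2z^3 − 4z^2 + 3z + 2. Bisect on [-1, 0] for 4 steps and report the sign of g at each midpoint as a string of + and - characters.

m = -0.5, g(m) = -0.75 (−); new bracket [-0.5, 0]
m = -0.25, g(m) = 0.96875 (+); new bracket [-0.5, -0.25]
m = -0.375, g(m) = 0.207031 (+); new bracket [-0.5, -0.375]
m = -0.4375, g(m) = -0.2456 (−); new bracket [-0.4375, -0.375]

-++-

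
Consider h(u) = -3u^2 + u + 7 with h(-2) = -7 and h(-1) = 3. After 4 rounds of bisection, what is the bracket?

h(-1.5) = -1.25 < 0, so the root lies in [-1.5, -1]
h(-1.25) = 1.0625 > 0, so the root lies in [-1.5, -1.25]
h(-1.375) = -0.046875 < 0, so the root lies in [-1.375, -1.25]
h(-1.3125) = 0.5195 > 0, so the root lies in [-1.375, -1.3125]

[-1.375, -1.3125]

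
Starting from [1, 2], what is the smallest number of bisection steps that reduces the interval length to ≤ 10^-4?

14

Width after n steps is 1/2^n. Need 2^n ≥ 1/10^-4 = 10000.
2^13 = 8192 < 10000 ≤ 2^14 = 16384, so n = 14.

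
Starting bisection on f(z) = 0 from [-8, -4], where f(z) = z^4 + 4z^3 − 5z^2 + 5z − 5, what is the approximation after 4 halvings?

f(-6) = 217 > 0, so the root lies in [-6, -4]
f(-5) = -30 < 0, so the root lies in [-6, -5]
f(-5.5) = 65.8125 > 0, so the root lies in [-5.5, -5]
f(-5.25) = 11.8164 > 0, so the root lies in [-5.25, -5]

-5.25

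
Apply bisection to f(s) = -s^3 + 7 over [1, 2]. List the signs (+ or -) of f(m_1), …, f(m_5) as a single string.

+++-+

midpoint 1.5: f = 3.625 > 0 → [1.5, 2]
midpoint 1.75: f = 1.640625 > 0 → [1.75, 2]
midpoint 1.875: f = 0.408203 > 0 → [1.875, 2]
midpoint 1.9375: f = -0.2732 < 0 → [1.875, 1.9375]
midpoint 1.90625: f = 0.0731 > 0 → [1.90625, 1.9375]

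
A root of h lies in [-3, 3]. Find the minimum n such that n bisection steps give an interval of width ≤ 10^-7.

Width after n steps is 6/2^n. Need 2^n ≥ 6/10^-7 = 60000000.
2^25 = 33554432 < 60000000 ≤ 2^26 = 67108864, so n = 26.

26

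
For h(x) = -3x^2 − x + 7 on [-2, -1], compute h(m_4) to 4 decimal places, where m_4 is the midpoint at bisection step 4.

h(-1.5) = 1.75 > 0, so the root lies in [-2, -1.5]
h(-1.75) = -0.4375 < 0, so the root lies in [-1.75, -1.5]
h(-1.625) = 0.703125 > 0, so the root lies in [-1.75, -1.625]
h(-1.6875) = 0.1445 > 0, so the root lies in [-1.75, -1.6875]

0.1445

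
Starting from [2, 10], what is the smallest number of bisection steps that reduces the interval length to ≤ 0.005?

Width after n steps is 8/2^n. Need 2^n ≥ 8/0.005 = 1600.
2^10 = 1024 < 1600 ≤ 2^11 = 2048, so n = 11.

11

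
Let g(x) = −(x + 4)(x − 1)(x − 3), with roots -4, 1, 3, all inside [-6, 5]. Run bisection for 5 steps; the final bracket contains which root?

m = -0.5, g(m) = -18.375 (−); new bracket [-6, -0.5]
m = -3.25, g(m) = -19.921875 (−); new bracket [-6, -3.25]
m = -4.625, g(m) = 26.806641 (+); new bracket [-4.625, -3.25]
m = -3.9375, g(m) = -2.1409 (−); new bracket [-4.625, -3.9375]
m = -4.28125, g(m) = 10.8152 (+); new bracket [-4.28125, -3.9375]

-4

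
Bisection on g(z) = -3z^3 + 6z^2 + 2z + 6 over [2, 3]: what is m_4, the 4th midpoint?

g(2.5) = 1.625 > 0, so the root lies in [2.5, 3]
g(2.75) = -5.515625 < 0, so the root lies in [2.5, 2.75]
g(2.625) = -1.669922 < 0, so the root lies in [2.5, 2.625]
g(2.5625) = 0.0442 > 0, so the root lies in [2.5625, 2.625]

2.5625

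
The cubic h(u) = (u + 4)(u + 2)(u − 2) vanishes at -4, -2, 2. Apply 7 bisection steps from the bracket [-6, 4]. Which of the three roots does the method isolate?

u = -1 gives h = -9, negative; keep [-1, 4]
u = 1.5 gives h = -9.625, negative; keep [1.5, 4]
u = 2.75 gives h = 24.046875, positive; keep [1.5, 2.75]
u = 2.125 gives h = 3.1582, positive; keep [1.5, 2.125]
u = 1.8125 gives h = -4.155, negative; keep [1.8125, 2.125]
u = 1.96875 gives h = -0.7403, negative; keep [1.96875, 2.125]
u = 2.046875 gives h = 1.1471, positive; keep [1.96875, 2.046875]

2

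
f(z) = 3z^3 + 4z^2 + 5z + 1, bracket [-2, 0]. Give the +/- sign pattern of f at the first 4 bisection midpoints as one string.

---+

f(-1) = -3 < 0, so the root lies in [-1, 0]
f(-0.5) = -0.875 < 0, so the root lies in [-0.5, 0]
f(-0.25) = -0.046875 < 0, so the root lies in [-0.25, 0]
f(-0.125) = 0.4316 > 0, so the root lies in [-0.25, -0.125]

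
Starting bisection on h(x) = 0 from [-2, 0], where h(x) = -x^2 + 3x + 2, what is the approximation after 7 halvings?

-0.546875

h(-1) = -2 < 0, so the root lies in [-1, 0]
h(-0.5) = 0.25 > 0, so the root lies in [-1, -0.5]
h(-0.75) = -0.8125 < 0, so the root lies in [-0.75, -0.5]
h(-0.625) = -0.2656 < 0, so the root lies in [-0.625, -0.5]
h(-0.5625) = -0.0039 < 0, so the root lies in [-0.5625, -0.5]
h(-0.53125) = 0.124 > 0, so the root lies in [-0.5625, -0.53125]
h(-0.546875) = 0.0603 > 0, so the root lies in [-0.5625, -0.546875]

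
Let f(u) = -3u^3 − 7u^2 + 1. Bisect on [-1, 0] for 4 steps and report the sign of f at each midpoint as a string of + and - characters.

midpoint -0.5: f = -0.375 < 0 → [-0.5, 0]
midpoint -0.25: f = 0.609375 > 0 → [-0.5, -0.25]
midpoint -0.375: f = 0.173828 > 0 → [-0.5, -0.375]
midpoint -0.4375: f = -0.0886 < 0 → [-0.4375, -0.375]

-++-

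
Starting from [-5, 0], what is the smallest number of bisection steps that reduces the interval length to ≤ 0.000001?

Width after n steps is 5/2^n. Need 2^n ≥ 5/0.000001 = 5000000.
2^22 = 4194304 < 5000000 ≤ 2^23 = 8388608, so n = 23.

23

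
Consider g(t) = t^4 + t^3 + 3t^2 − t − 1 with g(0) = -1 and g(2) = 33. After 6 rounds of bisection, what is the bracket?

[0.625, 0.65625]

m = 1, g(m) = 3 (+); new bracket [0, 1]
m = 0.5, g(m) = -0.5625 (−); new bracket [0.5, 1]
m = 0.75, g(m) = 0.675781 (+); new bracket [0.5, 0.75]
m = 0.625, g(m) = -0.0564 (−); new bracket [0.625, 0.75]
m = 0.6875, g(m) = 0.2788 (+); new bracket [0.625, 0.6875]
m = 0.65625, g(m) = 0.1038 (+); new bracket [0.625, 0.65625]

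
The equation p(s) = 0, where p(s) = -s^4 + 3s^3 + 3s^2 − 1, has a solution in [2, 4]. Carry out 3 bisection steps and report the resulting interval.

[3.75, 4]

s = 3 gives p = 26, positive; keep [3, 4]
s = 3.5 gives p = 14.3125, positive; keep [3.5, 4]
s = 3.75 gives p = 1.636719, positive; keep [3.75, 4]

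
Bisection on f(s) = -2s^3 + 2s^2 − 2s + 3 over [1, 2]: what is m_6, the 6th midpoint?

f(1.5) = -2.25 < 0, so the root lies in [1, 1.5]
f(1.25) = -0.28125 < 0, so the root lies in [1, 1.25]
f(1.125) = 0.433594 > 0, so the root lies in [1.125, 1.25]
f(1.1875) = 0.0962 > 0, so the root lies in [1.1875, 1.25]
f(1.21875) = -0.0873 < 0, so the root lies in [1.1875, 1.21875]
f(1.203125) = 0.0057 > 0, so the root lies in [1.203125, 1.21875]

1.203125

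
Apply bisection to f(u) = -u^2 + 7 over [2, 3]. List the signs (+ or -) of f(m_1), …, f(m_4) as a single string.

+-+-

midpoint 2.5: f = 0.75 > 0 → [2.5, 3]
midpoint 2.75: f = -0.5625 < 0 → [2.5, 2.75]
midpoint 2.625: f = 0.109375 > 0 → [2.625, 2.75]
midpoint 2.6875: f = -0.2227 < 0 → [2.625, 2.6875]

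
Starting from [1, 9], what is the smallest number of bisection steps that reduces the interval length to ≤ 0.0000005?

24

Width after n steps is 8/2^n. Need 2^n ≥ 8/0.0000005 = 16000000.
2^23 = 8388608 < 16000000 ≤ 2^24 = 16777216, so n = 24.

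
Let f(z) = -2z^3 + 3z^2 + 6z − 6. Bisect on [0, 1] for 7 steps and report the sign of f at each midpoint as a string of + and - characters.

--+--++

z = 0.5 gives f = -2.5, negative; keep [0.5, 1]
z = 0.75 gives f = -0.65625, negative; keep [0.75, 1]
z = 0.875 gives f = 0.207031, positive; keep [0.75, 0.875]
z = 0.8125 gives f = -0.2173, negative; keep [0.8125, 0.875]
z = 0.84375 gives f = -0.0031, negative; keep [0.84375, 0.875]
z = 0.859375 gives f = 0.1025, positive; keep [0.84375, 0.859375]
z = 0.8515625 gives f = 0.0498, positive; keep [0.84375, 0.8515625]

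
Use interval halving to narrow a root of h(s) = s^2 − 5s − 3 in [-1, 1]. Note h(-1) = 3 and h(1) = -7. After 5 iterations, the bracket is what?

[-0.5625, -0.5]

h(0) = -3 < 0, so the root lies in [-1, 0]
h(-0.5) = -0.25 < 0, so the root lies in [-1, -0.5]
h(-0.75) = 1.3125 > 0, so the root lies in [-0.75, -0.5]
h(-0.625) = 0.5156 > 0, so the root lies in [-0.625, -0.5]
h(-0.5625) = 0.1289 > 0, so the root lies in [-0.5625, -0.5]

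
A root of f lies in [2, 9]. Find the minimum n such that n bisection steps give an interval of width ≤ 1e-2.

Width after n steps is 7/2^n. Need 2^n ≥ 7/1e-2 = 700.
2^9 = 512 < 700 ≤ 2^10 = 1024, so n = 10.

10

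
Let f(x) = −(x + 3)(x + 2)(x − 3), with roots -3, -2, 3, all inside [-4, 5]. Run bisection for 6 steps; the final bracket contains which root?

3

f(0.5) = 21.875 > 0, so the root lies in [0.5, 5]
f(2.75) = 6.828125 > 0, so the root lies in [2.75, 5]
f(3.875) = -35.341797 < 0, so the root lies in [2.75, 3.875]
f(3.3125) = -10.4797 < 0, so the root lies in [2.75, 3.3125]
f(3.03125) = -0.9483 < 0, so the root lies in [2.75, 3.03125]
f(2.890625) = 3.151 > 0, so the root lies in [2.890625, 3.03125]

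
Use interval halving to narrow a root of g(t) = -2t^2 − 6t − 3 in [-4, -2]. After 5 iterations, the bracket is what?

g(-3) = -3 < 0, so the root lies in [-3, -2]
g(-2.5) = -0.5 < 0, so the root lies in [-2.5, -2]
g(-2.25) = 0.375 > 0, so the root lies in [-2.5, -2.25]
g(-2.375) = -0.0312 < 0, so the root lies in [-2.375, -2.25]
g(-2.3125) = 0.1797 > 0, so the root lies in [-2.375, -2.3125]

[-2.375, -2.3125]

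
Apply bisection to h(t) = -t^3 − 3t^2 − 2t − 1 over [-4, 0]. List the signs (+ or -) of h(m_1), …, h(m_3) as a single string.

m = -2, h(m) = -1 (−); new bracket [-4, -2]
m = -3, h(m) = 5 (+); new bracket [-3, -2]
m = -2.5, h(m) = 0.875 (+); new bracket [-2.5, -2]

-++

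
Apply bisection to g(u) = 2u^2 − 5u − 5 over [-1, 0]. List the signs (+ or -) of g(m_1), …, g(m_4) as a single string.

u = -0.5 gives g = -2, negative; keep [-1, -0.5]
u = -0.75 gives g = -0.125, negative; keep [-1, -0.75]
u = -0.875 gives g = 0.90625, positive; keep [-0.875, -0.75]
u = -0.8125 gives g = 0.3828, positive; keep [-0.8125, -0.75]

--++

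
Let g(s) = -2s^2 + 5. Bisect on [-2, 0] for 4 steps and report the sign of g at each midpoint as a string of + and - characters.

++--

g(-1) = 3 > 0, so the root lies in [-2, -1]
g(-1.5) = 0.5 > 0, so the root lies in [-2, -1.5]
g(-1.75) = -1.125 < 0, so the root lies in [-1.75, -1.5]
g(-1.625) = -0.2812 < 0, so the root lies in [-1.625, -1.5]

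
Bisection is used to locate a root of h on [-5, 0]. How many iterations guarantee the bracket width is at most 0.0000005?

Width after n steps is 5/2^n. Need 2^n ≥ 5/0.0000005 = 10000000.
2^23 = 8388608 < 10000000 ≤ 2^24 = 16777216, so n = 24.

24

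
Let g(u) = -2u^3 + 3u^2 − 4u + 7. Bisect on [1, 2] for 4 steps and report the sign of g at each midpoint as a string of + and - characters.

m = 1.5, g(m) = 1 (+); new bracket [1.5, 2]
m = 1.75, g(m) = -1.53125 (−); new bracket [1.5, 1.75]
m = 1.625, g(m) = -0.160156 (−); new bracket [1.5, 1.625]
m = 1.5625, g(m) = 0.4448 (+); new bracket [1.5625, 1.625]

+--+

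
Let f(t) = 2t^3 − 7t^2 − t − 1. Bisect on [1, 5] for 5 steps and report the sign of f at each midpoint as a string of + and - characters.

midpoint 3: f = -13 < 0 → [3, 5]
midpoint 4: f = 11 > 0 → [3, 4]
midpoint 3.5: f = -4.5 < 0 → [3.5, 4]
midpoint 3.75: f = 2.2812 > 0 → [3.5, 3.75]
midpoint 3.625: f = -1.3398 < 0 → [3.625, 3.75]

-+-+-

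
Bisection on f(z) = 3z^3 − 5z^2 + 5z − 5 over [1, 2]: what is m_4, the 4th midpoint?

1.3125

z = 1.5 gives f = 1.375, positive; keep [1, 1.5]
z = 1.25 gives f = -0.703125, negative; keep [1.25, 1.5]
z = 1.375 gives f = 0.220703, positive; keep [1.25, 1.375]
z = 1.3125 gives f = -0.2678, negative; keep [1.3125, 1.375]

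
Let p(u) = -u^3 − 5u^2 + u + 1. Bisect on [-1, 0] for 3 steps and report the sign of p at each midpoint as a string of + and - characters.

midpoint -0.5: p = -0.625 < 0 → [-0.5, 0]
midpoint -0.25: p = 0.453125 > 0 → [-0.5, -0.25]
midpoint -0.375: p = -0.025391 < 0 → [-0.375, -0.25]

-+-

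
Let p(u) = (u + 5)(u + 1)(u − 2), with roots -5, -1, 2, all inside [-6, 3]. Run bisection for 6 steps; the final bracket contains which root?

-5

u = -1.5 gives p = 6.125, positive; keep [-6, -1.5]
u = -3.75 gives p = 19.765625, positive; keep [-6, -3.75]
u = -4.875 gives p = 3.330078, positive; keep [-6, -4.875]
u = -5.4375 gives p = -14.4392, negative; keep [-5.4375, -4.875]
u = -5.15625 gives p = -4.6474, negative; keep [-5.15625, -4.875]
u = -5.015625 gives p = -0.4402, negative; keep [-5.015625, -4.875]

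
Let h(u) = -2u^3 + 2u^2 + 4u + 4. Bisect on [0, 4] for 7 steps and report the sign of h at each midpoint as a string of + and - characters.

m = 2, h(m) = 4 (+); new bracket [2, 4]
m = 3, h(m) = -20 (−); new bracket [2, 3]
m = 2.5, h(m) = -4.75 (−); new bracket [2, 2.5]
m = 2.25, h(m) = 0.3438 (+); new bracket [2.25, 2.5]
m = 2.375, h(m) = -2.0117 (−); new bracket [2.25, 2.375]
m = 2.3125, h(m) = -0.7876 (−); new bracket [2.25, 2.3125]
m = 2.28125, h(m) = -0.2105 (−); new bracket [2.25, 2.28125]

+--+---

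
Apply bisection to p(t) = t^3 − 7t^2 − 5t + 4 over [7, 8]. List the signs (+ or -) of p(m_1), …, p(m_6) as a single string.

-++-+-

midpoint 7.5: p = -5.375 < 0 → [7.5, 8]
midpoint 7.75: p = 10.296875 > 0 → [7.5, 7.75]
midpoint 7.625: p = 2.212891 > 0 → [7.5, 7.625]
midpoint 7.5625: p = -1.6423 < 0 → [7.5625, 7.625]
midpoint 7.59375: p = 0.2699 > 0 → [7.5625, 7.59375]
midpoint 7.578125: p = -0.6901 < 0 → [7.578125, 7.59375]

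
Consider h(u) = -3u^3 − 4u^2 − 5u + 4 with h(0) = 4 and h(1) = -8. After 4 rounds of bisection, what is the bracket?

midpoint 0.5: h = 0.125 > 0 → [0.5, 1]
midpoint 0.75: h = -3.265625 < 0 → [0.5, 0.75]
midpoint 0.625: h = -1.419922 < 0 → [0.5, 0.625]
midpoint 0.5625: h = -0.6121 < 0 → [0.5, 0.5625]

[0.5, 0.5625]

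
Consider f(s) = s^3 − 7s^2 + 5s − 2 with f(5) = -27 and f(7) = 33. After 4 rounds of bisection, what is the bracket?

[6.25, 6.375]

f(6) = -8 < 0, so the root lies in [6, 7]
f(6.5) = 9.375 > 0, so the root lies in [6, 6.5]
f(6.25) = -0.046875 < 0, so the root lies in [6.25, 6.5]
f(6.375) = 4.4746 > 0, so the root lies in [6.25, 6.375]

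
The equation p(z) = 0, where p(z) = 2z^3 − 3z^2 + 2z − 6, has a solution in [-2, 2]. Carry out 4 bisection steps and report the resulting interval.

[1.75, 2]

p(0) = -6 < 0, so the root lies in [0, 2]
p(1) = -5 < 0, so the root lies in [1, 2]
p(1.5) = -3 < 0, so the root lies in [1.5, 2]
p(1.75) = -0.9688 < 0, so the root lies in [1.75, 2]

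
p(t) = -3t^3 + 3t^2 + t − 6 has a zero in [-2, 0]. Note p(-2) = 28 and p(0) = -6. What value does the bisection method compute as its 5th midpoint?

p(-1) = -1 < 0, so the root lies in [-2, -1]
p(-1.5) = 9.375 > 0, so the root lies in [-1.5, -1]
p(-1.25) = 3.296875 > 0, so the root lies in [-1.25, -1]
p(-1.125) = 0.9434 > 0, so the root lies in [-1.125, -1]
p(-1.0625) = -0.0774 < 0, so the root lies in [-1.125, -1.0625]

-1.0625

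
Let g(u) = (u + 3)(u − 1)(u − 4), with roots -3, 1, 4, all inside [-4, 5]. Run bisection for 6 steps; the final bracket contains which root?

-3

midpoint 0.5: g = 6.125 > 0 → [-4, 0.5]
midpoint -1.75: g = 19.765625 > 0 → [-4, -1.75]
midpoint -2.875: g = 3.330078 > 0 → [-4, -2.875]
midpoint -3.4375: g = -14.4392 < 0 → [-3.4375, -2.875]
midpoint -3.15625: g = -4.6474 < 0 → [-3.15625, -2.875]
midpoint -3.015625: g = -0.4402 < 0 → [-3.015625, -2.875]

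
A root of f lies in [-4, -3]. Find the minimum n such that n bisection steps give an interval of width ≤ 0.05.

Width after n steps is 1/2^n. Need 2^n ≥ 1/0.05 = 20.
2^4 = 16 < 20 ≤ 2^5 = 32, so n = 5.

5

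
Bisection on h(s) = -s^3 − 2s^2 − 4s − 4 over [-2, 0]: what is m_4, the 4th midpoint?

-1.375

s = -1 gives h = -1, negative; keep [-2, -1]
s = -1.5 gives h = 0.875, positive; keep [-1.5, -1]
s = -1.25 gives h = -0.171875, negative; keep [-1.5, -1.25]
s = -1.375 gives h = 0.3184, positive; keep [-1.375, -1.25]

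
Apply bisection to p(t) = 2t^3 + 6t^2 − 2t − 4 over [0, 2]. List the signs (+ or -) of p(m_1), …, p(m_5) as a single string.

+--+-

p(1) = 2 > 0, so the root lies in [0, 1]
p(0.5) = -3.25 < 0, so the root lies in [0.5, 1]
p(0.75) = -1.28125 < 0, so the root lies in [0.75, 1]
p(0.875) = 0.1836 > 0, so the root lies in [0.75, 0.875]
p(0.8125) = -0.5913 < 0, so the root lies in [0.8125, 0.875]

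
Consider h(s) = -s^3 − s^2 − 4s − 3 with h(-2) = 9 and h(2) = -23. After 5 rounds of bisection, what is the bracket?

h(0) = -3 < 0, so the root lies in [-2, 0]
h(-1) = 1 > 0, so the root lies in [-1, 0]
h(-0.5) = -1.125 < 0, so the root lies in [-1, -0.5]
h(-0.75) = -0.1406 < 0, so the root lies in [-1, -0.75]
h(-0.875) = 0.4043 > 0, so the root lies in [-0.875, -0.75]

[-0.875, -0.75]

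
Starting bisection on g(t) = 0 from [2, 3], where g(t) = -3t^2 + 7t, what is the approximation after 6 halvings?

2.328125

midpoint 2.5: g = -1.25 < 0 → [2, 2.5]
midpoint 2.25: g = 0.5625 > 0 → [2.25, 2.5]
midpoint 2.375: g = -0.296875 < 0 → [2.25, 2.375]
midpoint 2.3125: g = 0.1445 > 0 → [2.3125, 2.375]
midpoint 2.34375: g = -0.0732 < 0 → [2.3125, 2.34375]
midpoint 2.328125: g = 0.0364 > 0 → [2.328125, 2.34375]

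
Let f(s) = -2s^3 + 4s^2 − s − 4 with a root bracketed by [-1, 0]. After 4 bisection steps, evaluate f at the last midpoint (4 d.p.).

0.5259

f(-0.5) = -2.25 < 0, so the root lies in [-1, -0.5]
f(-0.75) = -0.15625 < 0, so the root lies in [-1, -0.75]
f(-0.875) = 1.277344 > 0, so the root lies in [-0.875, -0.75]
f(-0.8125) = 0.5259 > 0, so the root lies in [-0.8125, -0.75]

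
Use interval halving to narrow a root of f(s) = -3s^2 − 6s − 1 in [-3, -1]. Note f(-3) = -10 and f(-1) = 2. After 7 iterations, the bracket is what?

[-1.828125, -1.8125]

m = -2, f(m) = -1 (−); new bracket [-2, -1]
m = -1.5, f(m) = 1.25 (+); new bracket [-2, -1.5]
m = -1.75, f(m) = 0.3125 (+); new bracket [-2, -1.75]
m = -1.875, f(m) = -0.2969 (−); new bracket [-1.875, -1.75]
m = -1.8125, f(m) = 0.0195 (+); new bracket [-1.875, -1.8125]
m = -1.84375, f(m) = -0.1357 (−); new bracket [-1.84375, -1.8125]
m = -1.828125, f(m) = -0.0574 (−); new bracket [-1.828125, -1.8125]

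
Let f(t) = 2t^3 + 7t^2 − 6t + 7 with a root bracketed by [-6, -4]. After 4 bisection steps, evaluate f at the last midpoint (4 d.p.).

t = -5 gives f = -38, negative; keep [-5, -4]
t = -4.5 gives f = -6.5, negative; keep [-4.5, -4]
t = -4.25 gives f = 5.40625, positive; keep [-4.5, -4.25]
t = -4.375 gives f = -0.2461, negative; keep [-4.375, -4.25]

-0.2461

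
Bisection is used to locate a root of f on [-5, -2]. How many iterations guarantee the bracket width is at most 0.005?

10

Width after n steps is 3/2^n. Need 2^n ≥ 3/0.005 = 600.
2^9 = 512 < 600 ≤ 2^10 = 1024, so n = 10.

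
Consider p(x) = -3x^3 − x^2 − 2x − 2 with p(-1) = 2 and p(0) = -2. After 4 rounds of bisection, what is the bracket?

[-0.75, -0.6875]

midpoint -0.5: p = -0.875 < 0 → [-1, -0.5]
midpoint -0.75: p = 0.203125 > 0 → [-0.75, -0.5]
midpoint -0.625: p = -0.408203 < 0 → [-0.75, -0.625]
midpoint -0.6875: p = -0.1228 < 0 → [-0.75, -0.6875]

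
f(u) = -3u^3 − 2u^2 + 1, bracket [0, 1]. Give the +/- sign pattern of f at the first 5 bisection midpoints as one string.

u = 0.5 gives f = 0.125, positive; keep [0.5, 1]
u = 0.75 gives f = -1.390625, negative; keep [0.5, 0.75]
u = 0.625 gives f = -0.513672, negative; keep [0.5, 0.625]
u = 0.5625 gives f = -0.1667, negative; keep [0.5, 0.5625]
u = 0.53125 gives f = -0.0143, negative; keep [0.5, 0.53125]

+----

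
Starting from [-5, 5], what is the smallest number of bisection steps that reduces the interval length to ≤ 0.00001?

20

Width after n steps is 10/2^n. Need 2^n ≥ 10/0.00001 = 1000000.
2^19 = 524288 < 1000000 ≤ 2^20 = 1048576, so n = 20.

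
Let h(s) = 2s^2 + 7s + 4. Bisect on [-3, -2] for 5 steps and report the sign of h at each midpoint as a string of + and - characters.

s = -2.5 gives h = -1, negative; keep [-3, -2.5]
s = -2.75 gives h = -0.125, negative; keep [-3, -2.75]
s = -2.875 gives h = 0.40625, positive; keep [-2.875, -2.75]
s = -2.8125 gives h = 0.1328, positive; keep [-2.8125, -2.75]
s = -2.78125 gives h = 0.002, positive; keep [-2.78125, -2.75]

--+++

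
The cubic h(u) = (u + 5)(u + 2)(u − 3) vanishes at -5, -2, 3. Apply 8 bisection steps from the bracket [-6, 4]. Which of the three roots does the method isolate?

3

h(-1) = -16 < 0, so the root lies in [-1, 4]
h(1.5) = -34.125 < 0, so the root lies in [1.5, 4]
h(2.75) = -9.203125 < 0, so the root lies in [2.75, 4]
h(3.375) = 16.8809 > 0, so the root lies in [2.75, 3.375]
h(3.0625) = 2.551 > 0, so the root lies in [2.75, 3.0625]
h(2.90625) = -3.6366 < 0, so the root lies in [2.90625, 3.0625]
h(2.984375) = -0.6218 < 0, so the root lies in [2.984375, 3.0625]
h(3.0234375) = 0.9447 > 0, so the root lies in [2.984375, 3.0234375]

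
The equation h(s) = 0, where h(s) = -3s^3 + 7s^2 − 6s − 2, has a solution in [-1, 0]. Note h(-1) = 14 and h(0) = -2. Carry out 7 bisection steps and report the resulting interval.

h(-0.5) = 3.125 > 0, so the root lies in [-0.5, 0]
h(-0.25) = -0.015625 < 0, so the root lies in [-0.5, -0.25]
h(-0.375) = 1.392578 > 0, so the root lies in [-0.375, -0.25]
h(-0.3125) = 0.6501 > 0, so the root lies in [-0.3125, -0.25]
h(-0.28125) = 0.308 > 0, so the root lies in [-0.28125, -0.25]
h(-0.265625) = 0.1439 > 0, so the root lies in [-0.265625, -0.25]
h(-0.2578125) = 0.0636 > 0, so the root lies in [-0.2578125, -0.25]

[-0.2578125, -0.25]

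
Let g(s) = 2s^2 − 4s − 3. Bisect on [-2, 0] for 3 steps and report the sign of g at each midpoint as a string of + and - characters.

+-+

midpoint -1: g = 3 > 0 → [-1, 0]
midpoint -0.5: g = -0.5 < 0 → [-1, -0.5]
midpoint -0.75: g = 1.125 > 0 → [-0.75, -0.5]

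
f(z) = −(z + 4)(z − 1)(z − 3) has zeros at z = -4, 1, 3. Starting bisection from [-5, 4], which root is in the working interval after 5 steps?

-4

midpoint -0.5: f = -18.375 < 0 → [-5, -0.5]
midpoint -2.75: f = -26.953125 < 0 → [-5, -2.75]
midpoint -3.875: f = -4.189453 < 0 → [-5, -3.875]
midpoint -4.4375: f = 17.6931 > 0 → [-4.4375, -3.875]
midpoint -4.15625: f = 5.7655 > 0 → [-4.15625, -3.875]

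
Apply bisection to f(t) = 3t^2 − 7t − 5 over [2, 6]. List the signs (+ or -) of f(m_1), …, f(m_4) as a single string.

++--

f(4) = 15 > 0, so the root lies in [2, 4]
f(3) = 1 > 0, so the root lies in [2, 3]
f(2.5) = -3.75 < 0, so the root lies in [2.5, 3]
f(2.75) = -1.5625 < 0, so the root lies in [2.75, 3]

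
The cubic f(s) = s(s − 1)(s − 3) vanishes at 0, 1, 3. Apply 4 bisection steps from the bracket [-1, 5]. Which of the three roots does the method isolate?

3

f(2) = -2 < 0, so the root lies in [2, 5]
f(3.5) = 4.375 > 0, so the root lies in [2, 3.5]
f(2.75) = -1.203125 < 0, so the root lies in [2.75, 3.5]
f(3.125) = 0.8301 > 0, so the root lies in [2.75, 3.125]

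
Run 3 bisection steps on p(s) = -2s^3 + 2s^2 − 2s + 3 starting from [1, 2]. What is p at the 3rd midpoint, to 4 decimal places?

0.4336

midpoint 1.5: p = -2.25 < 0 → [1, 1.5]
midpoint 1.25: p = -0.28125 < 0 → [1, 1.25]
midpoint 1.125: p = 0.433594 > 0 → [1.125, 1.25]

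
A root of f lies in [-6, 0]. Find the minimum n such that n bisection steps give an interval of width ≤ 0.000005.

21

Width after n steps is 6/2^n. Need 2^n ≥ 6/0.000005 = 1200000.
2^20 = 1048576 < 1200000 ≤ 2^21 = 2097152, so n = 21.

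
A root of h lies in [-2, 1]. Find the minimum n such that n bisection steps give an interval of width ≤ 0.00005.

Width after n steps is 3/2^n. Need 2^n ≥ 3/0.00005 = 60000.
2^15 = 32768 < 60000 ≤ 2^16 = 65536, so n = 16.

16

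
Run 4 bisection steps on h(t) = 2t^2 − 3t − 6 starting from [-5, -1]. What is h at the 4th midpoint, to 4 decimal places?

midpoint -3: h = 21 > 0 → [-3, -1]
midpoint -2: h = 8 > 0 → [-2, -1]
midpoint -1.5: h = 3 > 0 → [-1.5, -1]
midpoint -1.25: h = 0.875 > 0 → [-1.25, -1]

0.8750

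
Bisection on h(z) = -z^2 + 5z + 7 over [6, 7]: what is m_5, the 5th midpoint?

6.15625

midpoint 6.5: h = -2.75 < 0 → [6, 6.5]
midpoint 6.25: h = -0.8125 < 0 → [6, 6.25]
midpoint 6.125: h = 0.109375 > 0 → [6.125, 6.25]
midpoint 6.1875: h = -0.3477 < 0 → [6.125, 6.1875]
midpoint 6.15625: h = -0.1182 < 0 → [6.125, 6.15625]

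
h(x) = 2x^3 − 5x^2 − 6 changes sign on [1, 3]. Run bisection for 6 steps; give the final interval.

[2.84375, 2.875]

x = 2 gives h = -10, negative; keep [2, 3]
x = 2.5 gives h = -6, negative; keep [2.5, 3]
x = 2.75 gives h = -2.21875, negative; keep [2.75, 3]
x = 2.875 gives h = 0.1992, positive; keep [2.75, 2.875]
x = 2.8125 gives h = -1.0562, negative; keep [2.8125, 2.875]
x = 2.84375 gives h = -0.4402, negative; keep [2.84375, 2.875]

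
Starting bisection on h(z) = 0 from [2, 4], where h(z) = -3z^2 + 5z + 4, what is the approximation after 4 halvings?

z = 3 gives h = -8, negative; keep [2, 3]
z = 2.5 gives h = -2.25, negative; keep [2, 2.5]
z = 2.25 gives h = 0.0625, positive; keep [2.25, 2.5]
z = 2.375 gives h = -1.0469, negative; keep [2.25, 2.375]

2.375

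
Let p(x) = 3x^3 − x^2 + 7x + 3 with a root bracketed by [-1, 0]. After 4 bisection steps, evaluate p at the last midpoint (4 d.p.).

-0.5051

x = -0.5 gives p = -1.125, negative; keep [-0.5, 0]
x = -0.25 gives p = 1.140625, positive; keep [-0.5, -0.25]
x = -0.375 gives p = 0.076172, positive; keep [-0.5, -0.375]
x = -0.4375 gives p = -0.5051, negative; keep [-0.4375, -0.375]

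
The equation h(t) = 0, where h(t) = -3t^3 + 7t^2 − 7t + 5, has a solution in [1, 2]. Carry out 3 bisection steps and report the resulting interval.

midpoint 1.5: h = 0.125 > 0 → [1.5, 2]
midpoint 1.75: h = -1.890625 < 0 → [1.5, 1.75]
midpoint 1.625: h = -0.763672 < 0 → [1.5, 1.625]

[1.5, 1.625]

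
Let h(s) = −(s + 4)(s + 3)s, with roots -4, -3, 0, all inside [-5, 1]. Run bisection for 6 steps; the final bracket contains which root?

h(-2) = 4 > 0, so the root lies in [-2, 1]
h(-0.5) = 4.375 > 0, so the root lies in [-0.5, 1]
h(0.25) = -3.453125 < 0, so the root lies in [-0.5, 0.25]
h(-0.125) = 1.3926 > 0, so the root lies in [-0.125, 0.25]
h(0.0625) = -0.7776 < 0, so the root lies in [-0.125, 0.0625]
h(-0.03125) = 0.3682 > 0, so the root lies in [-0.03125, 0.0625]

0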